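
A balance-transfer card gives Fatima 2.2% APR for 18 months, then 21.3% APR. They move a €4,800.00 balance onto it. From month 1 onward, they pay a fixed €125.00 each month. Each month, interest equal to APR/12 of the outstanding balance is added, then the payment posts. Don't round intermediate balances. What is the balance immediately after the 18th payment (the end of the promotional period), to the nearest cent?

€2,675.48

Promo months 1–18 at r₀ = 2.2%/12 = 0.00183333; months 19+ at r₁ = 21.3%/12 = 0.01775.
After month 18: iterate B ← B·(1+r₀) − €125.00 for 18 months → €2,675.48.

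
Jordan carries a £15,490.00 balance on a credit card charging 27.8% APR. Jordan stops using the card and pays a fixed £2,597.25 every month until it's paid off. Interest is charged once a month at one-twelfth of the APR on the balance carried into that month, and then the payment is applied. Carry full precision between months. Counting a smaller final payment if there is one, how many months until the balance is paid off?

Monthly rate r = 27.8%/12 = 2.31667% = 0.0231667.
Recurrence: B ← B·(1+r) − £2,597.25.
Month 1: interest £358.85; balance after payment £13,251.60.
Month 2: interest £307.00; balance after payment £10,961.35.
Closed form: n = −ln(1 − rB₀/P)/ln(1+r) = −ln(0.86183)/ln(1.02317) ≈ 6.492, so the balance reaches zero during payment 7.

7 payments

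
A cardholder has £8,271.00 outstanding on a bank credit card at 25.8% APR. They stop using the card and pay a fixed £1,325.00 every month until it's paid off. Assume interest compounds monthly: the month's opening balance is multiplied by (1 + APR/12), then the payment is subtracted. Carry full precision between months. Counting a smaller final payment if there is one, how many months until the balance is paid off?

7 payments

Monthly rate r = 25.8%/12 = 2.15% = 0.0215.
Recurrence: B ← B·(1+r) − £1,325.00.
Month 1: interest £177.83; balance after payment £7,123.83.
Month 2: interest £153.16; balance after payment £5,951.99.
Closed form: n = −ln(1 − rB₀/P)/ln(1+r) = −ln(0.86579)/ln(1.0215) ≈ 6.775, so the balance reaches zero during payment 7.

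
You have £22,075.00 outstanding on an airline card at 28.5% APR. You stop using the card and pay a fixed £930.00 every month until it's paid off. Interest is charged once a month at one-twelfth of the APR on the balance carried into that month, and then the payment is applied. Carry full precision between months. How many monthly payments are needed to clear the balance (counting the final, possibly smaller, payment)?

Monthly rate r = 28.5%/12 = 2.375% = 0.02375.
Recurrence: B ← B·(1+r) − £930.00.
Month 1: interest £524.28; balance after payment £21,669.28.
Month 2: interest £514.65; balance after payment £21,253.93.
Closed form: n = −ln(1 − rB₀/P)/ln(1+r) = −ln(0.43626)/ln(1.02375) ≈ 35.340, so the balance reaches zero during payment 36.

36 payments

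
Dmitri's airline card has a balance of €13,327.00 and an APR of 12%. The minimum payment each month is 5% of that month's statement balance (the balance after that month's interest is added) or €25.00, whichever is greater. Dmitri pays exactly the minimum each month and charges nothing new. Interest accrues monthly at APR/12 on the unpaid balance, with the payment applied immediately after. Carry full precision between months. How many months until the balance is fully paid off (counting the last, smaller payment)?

Monthly rate r = 12%/12 = 1% = 0.01.
While 5% of the post-interest balance exceeds €25.00, each month B ← (B·(1+r))·(1 − 0.05), i.e. B shrinks by the factor (1+r)·0.95 = 0.9595.
This holds for months 1–80. Entering month 81 the balance is €487.90; 5% of the post-interest balance is now below €25.00, so the flat €25.00 minimum applies from here.
From month 81 a fixed €25.00 at rate r clears €487.90 in 22 more payments. Total: 80 + 22 = 102 months.

102 months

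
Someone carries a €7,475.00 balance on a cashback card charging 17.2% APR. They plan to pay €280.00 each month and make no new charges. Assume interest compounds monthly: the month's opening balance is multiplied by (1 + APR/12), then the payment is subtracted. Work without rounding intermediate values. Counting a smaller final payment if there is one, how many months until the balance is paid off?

34 months

Monthly rate r = 17.2%/12 = 1.43333% = 0.0143333.
Recurrence: B ← B·(1+r) − €280.00.
Month 1: interest €107.14; balance after payment €7,302.14.
Month 2: interest €104.66; balance after payment €7,126.81.
Closed form: n = −ln(1 − rB₀/P)/ln(1+r) = −ln(0.61735)/ln(1.01433) ≈ 33.891, so the balance reaches zero during payment 34.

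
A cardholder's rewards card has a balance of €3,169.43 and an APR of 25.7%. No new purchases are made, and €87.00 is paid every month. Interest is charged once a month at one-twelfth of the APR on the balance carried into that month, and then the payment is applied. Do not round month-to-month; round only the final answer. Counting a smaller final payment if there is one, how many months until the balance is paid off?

72 months

Monthly rate r = 25.7%/12 = 2.14167% = 0.0214167.
Recurrence: B ← B·(1+r) − €87.00.
Month 1: interest €67.88; balance after payment €3,150.31.
Month 2: interest €67.47; balance after payment €3,130.78.
Closed form: n = −ln(1 − rB₀/P)/ln(1+r) = −ln(0.21979)/ln(1.02142) ≈ 71.499, so the balance reaches zero during payment 72.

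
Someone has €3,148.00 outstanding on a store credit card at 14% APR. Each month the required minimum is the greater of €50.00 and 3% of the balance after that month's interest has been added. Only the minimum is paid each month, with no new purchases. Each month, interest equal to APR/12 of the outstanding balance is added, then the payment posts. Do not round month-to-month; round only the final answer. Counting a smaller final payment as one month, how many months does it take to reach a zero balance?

Monthly rate r = 14%/12 = 1.16667% = 0.0116667.
While 3% of the post-interest balance exceeds €50.00, each month B ← (B·(1+r))·(1 − 0.03), i.e. B shrinks by the factor (1+r)·0.97 = 0.98132.
This holds for months 1–35. Entering month 36 the balance is €1,626.88; 3% of the post-interest balance is now below €50.00, so the flat €50.00 minimum applies from here.
From month 36 a fixed €50.00 at rate r clears €1,626.88 in 42 more payments. Total: 35 + 42 = 77 months.

77 months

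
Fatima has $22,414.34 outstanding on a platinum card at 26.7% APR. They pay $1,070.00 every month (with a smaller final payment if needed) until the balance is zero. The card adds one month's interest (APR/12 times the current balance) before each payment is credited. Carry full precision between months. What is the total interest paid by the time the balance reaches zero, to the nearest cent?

$8,101.08

Monthly rate r = 26.7%/12 = 2.225% = 0.02225.
Payoff takes n = ⌈−ln(1 − rB₀/P)/ln(1+r)⌉ = ⌈28.516⌉ = 29 payments; the last is $555.42.
Total paid = 28·$1,070.00 + $555.42 = $30,515.42.
Total interest = total paid − principal = $30,515.42 − $22,414.34 = $8,101.08.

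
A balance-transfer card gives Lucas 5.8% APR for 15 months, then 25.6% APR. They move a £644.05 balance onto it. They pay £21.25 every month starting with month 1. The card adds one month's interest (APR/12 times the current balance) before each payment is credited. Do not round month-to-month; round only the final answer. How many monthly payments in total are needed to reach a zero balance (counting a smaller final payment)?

Promo months 1–15 at r₀ = 5.8%/12 = 0.00483333; months 16+ at r₁ = 25.6%/12 = 0.0213333.
After month 15: iterate B ← B·(1+r₀) − £21.25 for 15 months → £362.59.
Then at r₁ with £21.25/mo: n₂ = −ln(1 − r₁·B/P)/ln(1+r₁) ≈ 21.44 → 22 more payments.

37 payments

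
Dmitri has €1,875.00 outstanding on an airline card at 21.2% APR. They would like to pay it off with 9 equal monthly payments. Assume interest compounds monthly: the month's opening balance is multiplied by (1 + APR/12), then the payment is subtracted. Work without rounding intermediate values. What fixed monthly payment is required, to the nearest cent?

Monthly rate r = 21.2%/12 = 1.76667% = 0.0176667.
Level-payment amortization: P = B₀·r / (1 − (1+r)^(−n)) = 1875.00·0.0176667 / (1 − 1.01767^(−9)).
Denominator 1 − (1+r)^(−9) = 0.145818711.
P = 33.125 / 0.145818711 ≈ 227.17.

€227.17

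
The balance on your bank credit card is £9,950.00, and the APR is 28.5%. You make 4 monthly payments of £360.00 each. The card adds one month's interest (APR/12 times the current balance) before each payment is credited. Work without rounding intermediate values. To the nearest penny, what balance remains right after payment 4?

Monthly rate r = 28.5%/12 = 2.375% = 0.02375.
Each month: B ← B·(1+r) − £360.00.
Month 1: interest £236.31; balance after payment £9,826.31.
Month 2: interest £233.37; balance after payment £9,699.69.
Month 3: interest £230.37; balance after payment £9,570.05.
Month 4: interest £227.29; balance after payment £9,437.34.

£9,437.34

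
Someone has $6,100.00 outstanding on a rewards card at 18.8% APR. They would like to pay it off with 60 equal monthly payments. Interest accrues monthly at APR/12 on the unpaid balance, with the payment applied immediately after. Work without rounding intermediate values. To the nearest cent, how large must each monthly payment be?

$157.57

Monthly rate r = 18.8%/12 = 1.56667% = 0.0156667.
Level-payment amortization: P = B₀·r / (1 − (1+r)^(−n)) = 6100.00·0.0156667 / (1 − 1.01567^(−60)).
Denominator 1 − (1+r)^(−60) = 0.606515137.
P = 95.5667 / 0.606515137 ≈ 157.57.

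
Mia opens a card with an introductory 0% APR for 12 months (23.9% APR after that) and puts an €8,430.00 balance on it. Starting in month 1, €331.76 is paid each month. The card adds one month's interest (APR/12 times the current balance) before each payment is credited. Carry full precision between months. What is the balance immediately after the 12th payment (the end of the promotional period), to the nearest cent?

Promo months 1–12 at r₀ = 0%/12 = 0; months 13+ at r₁ = 23.9%/12 = 0.0199167.
After month 12 (no interest yet): B = €8,430.00 − 12·€331.76 = €4,448.88.

€4,448.88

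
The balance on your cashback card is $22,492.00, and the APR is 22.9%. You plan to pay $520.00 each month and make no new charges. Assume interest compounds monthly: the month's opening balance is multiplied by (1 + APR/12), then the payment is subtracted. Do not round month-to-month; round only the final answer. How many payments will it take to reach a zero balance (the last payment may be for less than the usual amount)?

Monthly rate r = 22.9%/12 = 1.90833% = 0.0190833.
Recurrence: B ← B·(1+r) − $520.00.
Month 1: interest $429.22; balance after payment $22,401.22.
Month 2: interest $427.49; balance after payment $22,308.71.
Closed form: n = −ln(1 − rB₀/P)/ln(1+r) = −ln(0.17457)/ln(1.01908) ≈ 92.333, so the balance reaches zero during payment 93.

93 payments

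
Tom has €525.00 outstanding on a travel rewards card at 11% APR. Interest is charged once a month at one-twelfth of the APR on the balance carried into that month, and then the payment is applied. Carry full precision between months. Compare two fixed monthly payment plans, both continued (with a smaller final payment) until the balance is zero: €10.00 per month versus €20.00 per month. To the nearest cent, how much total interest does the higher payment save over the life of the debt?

Monthly rate r = 11%/12 = 0.916667% = 0.00916667.
At €10.00/mo: n = ⌈−ln(1 − rB₀/P)/ln(1+r)⌉ = 72 payments (last €9.28); total interest = total paid − €525.00 = €194.28.
At €20.00/mo: 31 payments (last €3.33); total interest €78.33.
Interest saved = €194.28 − €78.33 = €115.95.

€115.95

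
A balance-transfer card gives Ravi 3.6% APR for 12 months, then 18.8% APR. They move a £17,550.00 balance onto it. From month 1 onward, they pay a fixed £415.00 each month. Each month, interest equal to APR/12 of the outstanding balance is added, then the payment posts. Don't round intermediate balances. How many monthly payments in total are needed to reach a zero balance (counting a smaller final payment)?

57 payments

Promo months 1–12 at r₀ = 3.6%/12 = 0.003; months 13+ at r₁ = 18.8%/12 = 0.0156667.
After month 12: iterate B ← B·(1+r₀) − £415.00 for 12 months → £13,129.33.
Then at r₁ with £415.00/mo: n₂ = −ln(1 − r₁·B/P)/ln(1+r₁) ≈ 44.03 → 45 more payments.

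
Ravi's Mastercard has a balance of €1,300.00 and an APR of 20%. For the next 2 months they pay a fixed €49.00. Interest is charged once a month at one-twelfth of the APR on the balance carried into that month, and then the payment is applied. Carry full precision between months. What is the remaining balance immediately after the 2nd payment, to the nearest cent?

Monthly rate r = 20%/12 = 1.66667% = 0.0166667.
Each month: B ← B·(1+r) − €49.00.
Month 1: interest €21.67; balance after payment €1,272.67.
Month 2: interest €21.21; balance after payment €1,244.88.

€1,244.88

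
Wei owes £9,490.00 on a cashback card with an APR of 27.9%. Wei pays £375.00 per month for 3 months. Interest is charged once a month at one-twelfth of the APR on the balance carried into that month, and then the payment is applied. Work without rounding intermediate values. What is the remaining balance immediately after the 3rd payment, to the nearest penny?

Monthly rate r = 27.9%/12 = 2.325% = 0.02325.
Each month: B ← B·(1+r) − £375.00.
Month 1: interest £220.64; balance after payment £9,335.64.
Month 2: interest £217.05; balance after payment £9,177.70.
Month 3: interest £213.38; balance after payment £9,016.08.

£9,016.08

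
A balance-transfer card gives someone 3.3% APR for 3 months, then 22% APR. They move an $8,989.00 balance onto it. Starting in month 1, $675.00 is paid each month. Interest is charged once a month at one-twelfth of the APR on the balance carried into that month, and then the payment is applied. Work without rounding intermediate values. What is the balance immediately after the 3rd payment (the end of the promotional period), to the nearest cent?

Promo months 1–3 at r₀ = 3.3%/12 = 0.00275; months 4+ at r₁ = 22%/12 = 0.0183333.
After month 3: iterate B ← B·(1+r₀) − $675.00 for 3 months → $7,032.79.

$7,032.79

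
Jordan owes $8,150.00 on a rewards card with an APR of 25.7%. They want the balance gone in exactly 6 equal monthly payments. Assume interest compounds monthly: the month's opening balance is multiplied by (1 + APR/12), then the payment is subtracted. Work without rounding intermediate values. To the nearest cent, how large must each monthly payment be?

Monthly rate r = 25.7%/12 = 2.14167% = 0.0214167.
Level-payment amortization: P = B₀·r / (1 − (1+r)^(−n)) = 8150.00·0.0214167 / (1 − 1.02142^(−6)).
Denominator 1 − (1+r)^(−6) = 0.119392541.
P = 174.546 / 0.119392541 ≈ 1461.95.

$1,461.95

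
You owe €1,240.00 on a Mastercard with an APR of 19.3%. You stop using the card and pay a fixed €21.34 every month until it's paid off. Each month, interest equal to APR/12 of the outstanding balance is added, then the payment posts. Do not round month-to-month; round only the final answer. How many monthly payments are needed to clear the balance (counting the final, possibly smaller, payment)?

171 months

Monthly rate r = 19.3%/12 = 1.60833% = 0.0160833.
Recurrence: B ← B·(1+r) − €21.34.
Month 1: interest €19.94; balance after payment €1,238.60.
Month 2: interest €19.92; balance after payment €1,237.18.
Closed form: n = −ln(1 − rB₀/P)/ln(1+r) = −ln(0.065448)/ln(1.01608) ≈ 170.883, so the balance reaches zero during payment 171.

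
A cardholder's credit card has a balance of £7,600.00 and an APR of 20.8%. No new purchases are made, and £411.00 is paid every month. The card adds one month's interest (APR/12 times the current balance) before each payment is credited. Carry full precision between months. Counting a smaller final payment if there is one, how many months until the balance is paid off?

23 months

Monthly rate r = 20.8%/12 = 1.73333% = 0.0173333.
Recurrence: B ← B·(1+r) − £411.00.
Month 1: interest £131.73; balance after payment £7,320.73.
Month 2: interest £126.89; balance after payment £7,036.63.
Closed form: n = −ln(1 − rB₀/P)/ln(1+r) = −ln(0.67948)/ln(1.01733) ≈ 22.486, so the balance reaches zero during payment 23.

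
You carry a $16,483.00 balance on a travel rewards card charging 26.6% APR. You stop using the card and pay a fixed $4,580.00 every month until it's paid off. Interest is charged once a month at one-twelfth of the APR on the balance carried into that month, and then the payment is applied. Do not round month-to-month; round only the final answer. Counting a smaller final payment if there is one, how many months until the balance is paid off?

Monthly rate r = 26.6%/12 = 2.21667% = 0.0221667.
Recurrence: B ← B·(1+r) − $4,580.00.
Month 1: interest $365.37; balance after payment $12,268.37.
Month 2: interest $271.95; balance after payment $7,960.32.
Month 3: interest $176.45; balance after payment $3,556.78.
Month 4: interest $78.84; balance after payment $0.00.

4 payments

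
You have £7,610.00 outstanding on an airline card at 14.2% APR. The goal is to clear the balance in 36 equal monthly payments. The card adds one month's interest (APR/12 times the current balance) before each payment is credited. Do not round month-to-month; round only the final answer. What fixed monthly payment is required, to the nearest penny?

Monthly rate r = 14.2%/12 = 1.18333% = 0.0118333.
Level-payment amortization: P = B₀·r / (1 − (1+r)^(−n)) = 7610.00·0.0118333 / (1 − 1.01183^(−36)).
Denominator 1 − (1+r)^(−36) = 0.345248307.
P = 90.0517 / 0.345248307 ≈ 260.83.

£260.83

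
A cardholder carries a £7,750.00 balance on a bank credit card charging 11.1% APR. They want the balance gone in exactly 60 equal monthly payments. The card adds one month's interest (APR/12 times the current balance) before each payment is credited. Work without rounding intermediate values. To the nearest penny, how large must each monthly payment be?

Monthly rate r = 11.1%/12 = 0.925% = 0.00925.
Level-payment amortization: P = B₀·r / (1 − (1+r)^(−n)) = 7750.00·0.00925 / (1 − 1.00925^(−60)).
Denominator 1 − (1+r)^(−60) = 0.424461322.
P = 71.6875 / 0.424461322 ≈ 168.89.

£168.89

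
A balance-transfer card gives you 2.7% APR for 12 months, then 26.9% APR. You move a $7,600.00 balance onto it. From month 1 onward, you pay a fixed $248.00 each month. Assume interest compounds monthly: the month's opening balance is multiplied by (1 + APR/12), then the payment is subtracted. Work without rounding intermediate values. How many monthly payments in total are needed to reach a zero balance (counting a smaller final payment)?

Promo months 1–12 at r₀ = 2.7%/12 = 0.00225; months 13+ at r₁ = 26.9%/12 = 0.0224167.
After month 12: iterate B ← B·(1+r₀) − $248.00 for 12 months → $4,794.65.
Then at r₁ with $248.00/mo: n₂ = −ln(1 − r₁·B/P)/ln(1+r₁) ≈ 25.62 → 26 more payments.

38 months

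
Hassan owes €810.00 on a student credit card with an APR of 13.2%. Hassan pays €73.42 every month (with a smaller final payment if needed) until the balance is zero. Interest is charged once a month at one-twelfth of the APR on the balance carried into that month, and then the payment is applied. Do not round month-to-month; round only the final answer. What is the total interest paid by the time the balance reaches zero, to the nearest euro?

€58

Monthly rate r = 13.2%/12 = 1.1% = 0.011.
Payoff takes n = ⌈−ln(1 − rB₀/P)/ln(1+r)⌉ = ⌈11.826⌉ = 12 payments; the last is €60.71.
Total paid = 11·€73.42 + €60.71 = €868.33.
Total interest = total paid − principal = €868.33 − €810.00 = €58.33.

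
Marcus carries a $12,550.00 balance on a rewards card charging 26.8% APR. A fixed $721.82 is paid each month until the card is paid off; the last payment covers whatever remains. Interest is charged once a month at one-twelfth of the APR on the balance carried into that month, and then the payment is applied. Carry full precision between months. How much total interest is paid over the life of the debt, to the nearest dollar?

$3,514

Monthly rate r = 26.8%/12 = 2.23333% = 0.0223333.
Payoff takes n = ⌈−ln(1 − rB₀/P)/ln(1+r)⌉ = ⌈22.253⌉ = 23 payments; the last is $184.11.
Total paid = 22·$721.82 + $184.11 = $16,064.15.
Total interest = total paid − principal = $16,064.15 − $12,550.00 = $3,514.15.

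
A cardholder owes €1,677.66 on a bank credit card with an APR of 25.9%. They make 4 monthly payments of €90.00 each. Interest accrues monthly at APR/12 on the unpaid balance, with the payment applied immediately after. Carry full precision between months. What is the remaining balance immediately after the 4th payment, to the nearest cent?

€1,455.43

Monthly rate r = 25.9%/12 = 2.15833% = 0.0215833.
Each month: B ← B·(1+r) − €90.00.
Month 1: interest €36.21; balance after payment €1,623.87.
Month 2: interest €35.05; balance after payment €1,568.92.
Month 3: interest €33.86; balance after payment €1,512.78.
Month 4: interest €32.65; balance after payment €1,455.43.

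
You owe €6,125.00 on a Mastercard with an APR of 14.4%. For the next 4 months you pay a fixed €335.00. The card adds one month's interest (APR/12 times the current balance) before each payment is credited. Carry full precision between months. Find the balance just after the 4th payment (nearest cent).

€5,060.02

Monthly rate r = 14.4%/12 = 1.2% = 0.012.
Each month: B ← B·(1+r) − €335.00.
Month 1: interest €73.50; balance after payment €5,863.50.
Month 2: interest €70.36; balance after payment €5,598.86.
Month 3: interest €67.19; balance after payment €5,331.05.
Month 4: interest €63.97; balance after payment €5,060.02.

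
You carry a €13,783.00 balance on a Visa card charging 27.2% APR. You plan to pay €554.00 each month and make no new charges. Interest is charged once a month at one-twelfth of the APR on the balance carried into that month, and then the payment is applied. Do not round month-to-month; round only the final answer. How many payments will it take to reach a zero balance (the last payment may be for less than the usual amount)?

38 payments

Monthly rate r = 27.2%/12 = 2.26667% = 0.0226667.
Recurrence: B ← B·(1+r) − €554.00.
Month 1: interest €312.41; balance after payment €13,541.41.
Month 2: interest €306.94; balance after payment €13,294.35.
Closed form: n = −ln(1 − rB₀/P)/ln(1+r) = −ln(0.43607)/ln(1.02267) ≈ 37.029, so the balance reaches zero during payment 38.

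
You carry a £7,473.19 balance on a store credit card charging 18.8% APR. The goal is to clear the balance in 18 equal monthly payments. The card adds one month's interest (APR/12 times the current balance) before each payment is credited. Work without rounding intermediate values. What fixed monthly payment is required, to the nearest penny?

£479.69

Monthly rate r = 18.8%/12 = 1.56667% = 0.0156667.
Level-payment amortization: P = B₀·r / (1 − (1+r)^(−n)) = 7473.19·0.0156667 / (1 − 1.01567^(−18)).
Denominator 1 − (1+r)^(−18) = 0.244075522.
P = 117.08 / 0.244075522 ≈ 479.69.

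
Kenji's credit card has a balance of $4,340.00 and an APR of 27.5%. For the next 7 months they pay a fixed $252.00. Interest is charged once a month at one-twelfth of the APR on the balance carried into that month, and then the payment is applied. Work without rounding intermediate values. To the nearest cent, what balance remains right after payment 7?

Monthly rate r = 27.5%/12 = 2.29167% = 0.0229167.
Each month: B ← B·(1+r) − $252.00.
Month 1: interest $99.46; balance after payment $4,187.46.
Month 2: interest $95.96; balance after payment $4,031.42.
Month 3: interest $92.39; balance after payment $3,871.81.
Month 4: interest $88.73; balance after payment $3,708.54.
Month 5: interest $84.99; balance after payment $3,541.52.
Month 6: interest $81.16; balance after payment $3,370.68.
Month 7: interest $77.24; balance after payment $3,195.93.

$3,195.93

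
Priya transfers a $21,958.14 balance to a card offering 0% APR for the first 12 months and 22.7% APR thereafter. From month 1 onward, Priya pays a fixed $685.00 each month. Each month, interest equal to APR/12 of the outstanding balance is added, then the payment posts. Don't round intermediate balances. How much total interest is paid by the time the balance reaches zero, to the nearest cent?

$3,700.89

Promo months 1–12 at r₀ = 0%/12 = 0; months 13+ at r₁ = 22.7%/12 = 0.0189167.
After month 12 (no interest yet): B = $21,958.14 − 12·$685.00 = $13,738.14.
Then at r₁ with $685.00/mo: n₂ = −ln(1 − r₁·B/P)/ln(1+r₁) ≈ 25.46 → 26 more payments.
Total paid = 37·$685.00 + $314.03 = $25,659.03; interest = $25,659.03 − $21,958.14 = $3,700.89.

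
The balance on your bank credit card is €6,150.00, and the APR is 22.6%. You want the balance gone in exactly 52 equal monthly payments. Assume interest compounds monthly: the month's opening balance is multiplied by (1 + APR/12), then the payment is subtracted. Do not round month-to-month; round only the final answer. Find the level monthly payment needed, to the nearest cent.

€186.51

Monthly rate r = 22.6%/12 = 1.88333% = 0.0188333.
Level-payment amortization: P = B₀·r / (1 − (1+r)^(−n)) = 6150.00·0.0188333 / (1 − 1.01883^(−52)).
Denominator 1 − (1+r)^(−52) = 0.621002418.
P = 115.825 / 0.621002418 ≈ 186.51.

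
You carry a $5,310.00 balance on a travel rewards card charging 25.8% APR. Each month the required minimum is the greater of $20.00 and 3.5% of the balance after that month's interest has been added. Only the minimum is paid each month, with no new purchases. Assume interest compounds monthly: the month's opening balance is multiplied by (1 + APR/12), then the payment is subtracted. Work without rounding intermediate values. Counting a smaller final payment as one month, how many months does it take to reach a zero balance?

201 months

Monthly rate r = 25.8%/12 = 2.15% = 0.0215.
While 3.5% of the post-interest balance exceeds $20.00, each month B ← (B·(1+r))·(1 − 0.035), i.e. B shrinks by the factor (1+r)·0.965 = 0.98575.
This holds for months 1–157. Entering month 158 the balance is $557.58; 3.5% of the post-interest balance is now below $20.00, so the flat $20.00 minimum applies from here.
From month 158 a fixed $20.00 at rate r clears $557.58 in 44 more payments. Total: 157 + 44 = 201 months.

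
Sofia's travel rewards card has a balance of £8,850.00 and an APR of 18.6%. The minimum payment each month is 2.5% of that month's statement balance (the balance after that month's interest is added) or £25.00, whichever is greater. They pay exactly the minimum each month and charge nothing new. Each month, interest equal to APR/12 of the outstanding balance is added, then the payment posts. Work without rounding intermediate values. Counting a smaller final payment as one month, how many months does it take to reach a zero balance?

Monthly rate r = 18.6%/12 = 1.55% = 0.0155.
While 2.5% of the post-interest balance exceeds £25.00, each month B ← (B·(1+r))·(1 − 0.025), i.e. B shrinks by the factor (1+r)·0.975 = 0.99011.
This holds for months 1–221. Entering month 222 the balance is £984.53; 2.5% of the post-interest balance is now below £25.00, so the flat £25.00 minimum applies from here.
From month 222 a fixed £25.00 at rate r clears £984.53 in 62 more payments. Total: 221 + 62 = 283 months.

283 months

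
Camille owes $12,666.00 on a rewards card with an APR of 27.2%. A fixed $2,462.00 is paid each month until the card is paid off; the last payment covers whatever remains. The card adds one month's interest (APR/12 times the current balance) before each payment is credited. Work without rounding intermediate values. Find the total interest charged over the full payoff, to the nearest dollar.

$960

Monthly rate r = 27.2%/12 = 2.26667% = 0.0226667.
Payoff takes n = ⌈−ln(1 − rB₀/P)/ln(1+r)⌉ = ⌈5.532⌉ = 6 payments; the last is $1,316.38.
Total paid = 5·$2,462.00 + $1,316.38 = $13,626.38.
Total interest = total paid − principal = $13,626.38 − $12,666.00 = $960.38.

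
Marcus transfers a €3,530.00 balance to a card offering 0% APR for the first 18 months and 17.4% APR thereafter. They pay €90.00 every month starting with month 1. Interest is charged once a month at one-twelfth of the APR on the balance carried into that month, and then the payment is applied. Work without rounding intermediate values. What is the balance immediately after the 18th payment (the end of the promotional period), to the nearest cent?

€1,910.00

Promo months 1–18 at r₀ = 0%/12 = 0; months 19+ at r₁ = 17.4%/12 = 0.0145.
After month 18 (no interest yet): B = €3,530.00 − 18·€90.00 = €1,910.00.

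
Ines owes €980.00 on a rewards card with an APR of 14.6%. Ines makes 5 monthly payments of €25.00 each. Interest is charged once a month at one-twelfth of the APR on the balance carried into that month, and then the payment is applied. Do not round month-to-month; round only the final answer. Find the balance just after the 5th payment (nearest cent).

Monthly rate r = 14.6%/12 = 1.21667% = 0.0121667.
Each month: B ← B·(1+r) − €25.00.
Month 1: interest €11.92; balance after payment €966.92.
Month 2: interest €11.76; balance after payment €953.69.
Month 3: interest €11.60; balance after payment €940.29.
Month 4: interest €11.44; balance after payment €926.73.
Month 5: interest €11.28; balance after payment €913.01.

€913.01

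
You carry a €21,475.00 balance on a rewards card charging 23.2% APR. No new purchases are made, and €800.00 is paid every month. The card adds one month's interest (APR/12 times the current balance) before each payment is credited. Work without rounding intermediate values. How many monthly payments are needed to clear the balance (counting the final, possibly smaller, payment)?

Monthly rate r = 23.2%/12 = 1.93333% = 0.0193333.
Recurrence: B ← B·(1+r) − €800.00.
Month 1: interest €415.18; balance after payment €21,090.18.
Month 2: interest €407.74; balance after payment €20,697.93.
Closed form: n = −ln(1 − rB₀/P)/ln(1+r) = −ln(0.48102)/ln(1.01933) ≈ 38.219, so the balance reaches zero during payment 39.

39 payments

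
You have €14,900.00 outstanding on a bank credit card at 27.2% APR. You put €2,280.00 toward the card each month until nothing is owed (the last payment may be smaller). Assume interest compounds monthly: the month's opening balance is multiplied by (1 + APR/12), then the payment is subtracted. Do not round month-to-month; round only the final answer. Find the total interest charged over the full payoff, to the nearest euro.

Monthly rate r = 27.2%/12 = 2.26667% = 0.0226667.
Payoff takes n = ⌈−ln(1 − rB₀/P)/ln(1+r)⌉ = ⌈7.153⌉ = 8 payments; the last is €351.68.
Total paid = 7·€2,280.00 + €351.68 = €16,311.68.
Total interest = total paid − principal = €16,311.68 − €14,900.00 = €1,411.68.

€1,412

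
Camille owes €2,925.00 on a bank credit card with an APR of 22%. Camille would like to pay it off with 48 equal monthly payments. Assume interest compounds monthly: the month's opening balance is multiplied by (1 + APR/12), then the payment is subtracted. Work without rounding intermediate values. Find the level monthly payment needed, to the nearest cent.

Monthly rate r = 22%/12 = 1.83333% = 0.0183333.
Level-payment amortization: P = B₀·r / (1 − (1+r)^(−n)) = 2925.00·0.0183333 / (1 − 1.01833^(−48)).
Denominator 1 − (1+r)^(−48) = 0.581898306.
P = 53.625 / 0.581898306 ≈ 92.16.

€92.16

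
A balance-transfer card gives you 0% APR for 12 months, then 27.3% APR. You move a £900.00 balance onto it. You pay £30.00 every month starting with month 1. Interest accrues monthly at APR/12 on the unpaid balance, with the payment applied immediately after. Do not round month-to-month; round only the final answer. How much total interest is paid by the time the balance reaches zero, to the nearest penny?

Promo months 1–12 at r₀ = 0%/12 = 0; months 13+ at r₁ = 27.3%/12 = 0.02275.
After month 12 (no interest yet): B = £900.00 − 12·£30.00 = £540.00.
Then at r₁ with £30.00/mo: n₂ = −ln(1 − r₁·B/P)/ln(1+r₁) ≈ 23.42 → 24 more payments.
Total paid = 35·£30.00 + £12.62 = £1,062.62; interest = £1,062.62 − £900.00 = £162.62.

£162.62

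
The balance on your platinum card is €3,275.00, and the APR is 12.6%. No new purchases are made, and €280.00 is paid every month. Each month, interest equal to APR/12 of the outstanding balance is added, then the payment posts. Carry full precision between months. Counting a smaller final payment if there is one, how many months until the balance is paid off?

13 months

Monthly rate r = 12.6%/12 = 1.05% = 0.0105.
Recurrence: B ← B·(1+r) − €280.00.
Month 1: interest €34.39; balance after payment €3,029.39.
Month 2: interest €31.81; balance after payment €2,781.20.
Closed form: n = −ln(1 − rB₀/P)/ln(1+r) = −ln(0.87719)/ln(1.0105) ≈ 12.545, so the balance reaches zero during payment 13.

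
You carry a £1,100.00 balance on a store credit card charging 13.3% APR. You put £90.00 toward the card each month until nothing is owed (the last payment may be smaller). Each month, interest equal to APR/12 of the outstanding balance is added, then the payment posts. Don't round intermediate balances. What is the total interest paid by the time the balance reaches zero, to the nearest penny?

Monthly rate r = 13.3%/12 = 1.10833% = 0.0110833.
Payoff takes n = ⌈−ln(1 − rB₀/P)/ln(1+r)⌉ = ⌈13.206⌉ = 14 payments; the last is £18.62.
Total paid = 13·£90.00 + £18.62 = £1,188.62.
Total interest = total paid − principal = £1,188.62 − £1,100.00 = £88.62.

£88.62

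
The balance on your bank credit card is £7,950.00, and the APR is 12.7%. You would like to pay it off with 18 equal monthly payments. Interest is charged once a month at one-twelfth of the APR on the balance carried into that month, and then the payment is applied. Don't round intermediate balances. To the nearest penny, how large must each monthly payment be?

Monthly rate r = 12.7%/12 = 1.05833% = 0.0105833.
Level-payment amortization: P = B₀·r / (1 − (1+r)^(−n)) = 7950.00·0.0105833 / (1 − 1.01058^(−18)).
Denominator 1 − (1+r)^(−18) = 0.172626451.
P = 84.1375 / 0.172626451 ≈ 487.40.

£487.40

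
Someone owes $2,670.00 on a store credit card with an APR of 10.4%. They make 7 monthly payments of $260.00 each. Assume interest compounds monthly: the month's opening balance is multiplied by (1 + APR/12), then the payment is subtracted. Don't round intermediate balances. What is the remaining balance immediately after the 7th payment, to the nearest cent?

Monthly rate r = 10.4%/12 = 0.866667% = 0.00866667.
Each month: B ← B·(1+r) − $260.00.
Month 1: interest $23.14; balance after payment $2,433.14.
Month 2: interest $21.09; balance after payment $2,194.23.
Month 3: interest $19.02; balance after payment $1,953.24.
Month 4: interest $16.93; balance after payment $1,710.17.
Month 5: interest $14.82; balance after payment $1,464.99.
Month 6: interest $12.70; balance after payment $1,217.69.
Month 7: interest $10.55; balance after payment $968.24.

$968.24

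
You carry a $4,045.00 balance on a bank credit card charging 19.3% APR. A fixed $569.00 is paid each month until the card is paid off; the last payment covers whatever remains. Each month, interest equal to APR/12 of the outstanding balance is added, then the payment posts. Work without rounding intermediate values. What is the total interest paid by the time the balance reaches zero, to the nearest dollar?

$286

Monthly rate r = 19.3%/12 = 1.60833% = 0.0160833.
Payoff takes n = ⌈−ln(1 − rB₀/P)/ln(1+r)⌉ = ⌈7.610⌉ = 8 payments; the last is $348.07.
Total paid = 7·$569.00 + $348.07 = $4,331.07.
Total interest = total paid − principal = $4,331.07 − $4,045.00 = $286.07.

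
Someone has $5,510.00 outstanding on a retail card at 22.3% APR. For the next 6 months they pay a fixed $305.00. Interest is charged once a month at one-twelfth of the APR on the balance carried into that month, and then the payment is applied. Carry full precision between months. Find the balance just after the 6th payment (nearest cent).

$4,236.47

Monthly rate r = 22.3%/12 = 1.85833% = 0.0185833.
Each month: B ← B·(1+r) − $305.00.
Month 1: interest $102.39; balance after payment $5,307.39.
Month 2: interest $98.63; balance after payment $5,101.02.
Month 3: interest $94.79; balance after payment $4,890.82.
Month 4: interest $90.89; balance after payment $4,676.70.
Month 5: interest $86.91; balance after payment $4,458.61.
Month 6: interest $82.86; balance after payment $4,236.47.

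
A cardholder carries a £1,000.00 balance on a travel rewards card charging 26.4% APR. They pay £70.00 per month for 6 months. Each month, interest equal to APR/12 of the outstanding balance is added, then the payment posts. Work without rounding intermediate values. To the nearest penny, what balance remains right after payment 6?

Monthly rate r = 26.4%/12 = 2.2% = 0.022.
Each month: B ← B·(1+r) − £70.00.
Month 1: interest £22.00; balance after payment £952.00.
Month 2: interest £20.94; balance after payment £902.94.
Month 3: interest £19.86; balance after payment £852.81.
Month 4: interest £18.76; balance after payment £801.57.
Month 5: interest £17.63; balance after payment £749.21.
Month 6: interest £16.48; balance after payment £695.69.

£695.69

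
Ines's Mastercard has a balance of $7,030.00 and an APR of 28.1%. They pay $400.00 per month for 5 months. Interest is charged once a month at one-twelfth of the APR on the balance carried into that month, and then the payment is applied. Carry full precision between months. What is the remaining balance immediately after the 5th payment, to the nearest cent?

Monthly rate r = 28.1%/12 = 2.34167% = 0.0234167.
Each month: B ← B·(1+r) − $400.00.
Month 1: interest $164.62; balance after payment $6,794.62.
Month 2: interest $159.11; balance after payment $6,553.73.
Month 3: interest $153.47; balance after payment $6,307.19.
Month 4: interest $147.69; balance after payment $6,054.89.
Month 5: interest $141.79; balance after payment $5,796.67.

$5,796.67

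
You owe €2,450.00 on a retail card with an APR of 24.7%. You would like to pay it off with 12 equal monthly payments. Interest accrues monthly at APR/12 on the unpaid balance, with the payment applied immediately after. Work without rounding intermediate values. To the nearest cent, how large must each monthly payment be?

€232.50

Monthly rate r = 24.7%/12 = 2.05833% = 0.0205833.
Level-payment amortization: P = B₀·r / (1 − (1+r)^(−n)) = 2450.00·0.0205833 / (1 − 1.02058^(−12)).
Denominator 1 − (1+r)^(−12) = 0.21689799.
P = 50.4292 / 0.21689799 ≈ 232.50.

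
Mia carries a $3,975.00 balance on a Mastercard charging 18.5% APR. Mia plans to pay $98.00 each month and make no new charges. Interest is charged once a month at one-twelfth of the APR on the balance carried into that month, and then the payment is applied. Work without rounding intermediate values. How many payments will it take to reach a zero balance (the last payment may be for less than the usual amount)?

Monthly rate r = 18.5%/12 = 1.54167% = 0.0154167.
Recurrence: B ← B·(1+r) − $98.00.
Month 1: interest $61.28; balance after payment $3,938.28.
Month 2: interest $60.72; balance after payment $3,901.00.
Closed form: n = −ln(1 − rB₀/P)/ln(1+r) = −ln(0.37468)/ln(1.01542) ≈ 64.166, so the balance reaches zero during payment 65.

65 months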